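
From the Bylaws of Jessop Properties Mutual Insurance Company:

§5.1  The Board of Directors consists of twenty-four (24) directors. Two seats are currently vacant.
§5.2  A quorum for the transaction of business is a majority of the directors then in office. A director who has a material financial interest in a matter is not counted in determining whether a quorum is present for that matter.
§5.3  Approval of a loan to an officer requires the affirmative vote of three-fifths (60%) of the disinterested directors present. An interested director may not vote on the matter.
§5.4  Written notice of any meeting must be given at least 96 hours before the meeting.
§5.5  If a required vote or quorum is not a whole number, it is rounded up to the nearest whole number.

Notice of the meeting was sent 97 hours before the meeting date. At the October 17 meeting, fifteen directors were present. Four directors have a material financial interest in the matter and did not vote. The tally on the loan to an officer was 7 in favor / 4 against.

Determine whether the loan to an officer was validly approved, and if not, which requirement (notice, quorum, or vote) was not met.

Notice: 97 hours given; 96 required (97 ≥ 96). Satisfied.
Quorum: 15 present, but the 4 interested directors do not count, leaving 11. Quorum is 12. Not satisfied.
Vote: the loan to an officer requires three-fifths of the disinterested directors present (15 − 4 = 11). 3/5 of 11 = 6.60, rounded up to 7, so 7 affirmative votes are needed; 7 voted in favor. Satisfied. (Moot — without a quorum no business can be validly transacted.)

Invalid — quorum requirement not satisfied.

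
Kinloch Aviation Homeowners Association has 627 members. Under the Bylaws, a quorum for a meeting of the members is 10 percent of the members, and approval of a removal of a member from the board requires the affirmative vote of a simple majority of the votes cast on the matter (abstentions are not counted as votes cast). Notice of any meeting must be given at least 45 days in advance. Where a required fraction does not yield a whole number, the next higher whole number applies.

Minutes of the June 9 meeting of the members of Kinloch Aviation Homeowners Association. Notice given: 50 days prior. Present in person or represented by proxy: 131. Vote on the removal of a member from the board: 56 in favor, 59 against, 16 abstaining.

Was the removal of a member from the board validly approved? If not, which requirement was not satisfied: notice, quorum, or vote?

Invalid — vote requirement not satisfied.

Notice: 50 days given; 45 required. Satisfied.
Quorum: 10% of 627 = 62.70, rounded up to 63; 131 present. Satisfied.
Vote: requires a majority of the votes cast (131 − 16 abstaining = 115); a majority of 115 is 58, so 58 needed; 56 in favor. Not satisfied.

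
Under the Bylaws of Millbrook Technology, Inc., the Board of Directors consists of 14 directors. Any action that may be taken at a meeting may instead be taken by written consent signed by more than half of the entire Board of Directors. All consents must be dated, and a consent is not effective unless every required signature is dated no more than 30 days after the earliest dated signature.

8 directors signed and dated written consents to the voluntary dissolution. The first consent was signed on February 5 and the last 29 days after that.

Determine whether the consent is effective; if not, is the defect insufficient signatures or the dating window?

Signatures required: more than half of 14 — a majority of 14 is 8, so 8 needed; 8 signed. Sufficient.
Dating window: the latest signature is 29 days after the earliest; the limit is 30 days. Within the window.

Effective — both the signature and dating-window requirements are satisfied.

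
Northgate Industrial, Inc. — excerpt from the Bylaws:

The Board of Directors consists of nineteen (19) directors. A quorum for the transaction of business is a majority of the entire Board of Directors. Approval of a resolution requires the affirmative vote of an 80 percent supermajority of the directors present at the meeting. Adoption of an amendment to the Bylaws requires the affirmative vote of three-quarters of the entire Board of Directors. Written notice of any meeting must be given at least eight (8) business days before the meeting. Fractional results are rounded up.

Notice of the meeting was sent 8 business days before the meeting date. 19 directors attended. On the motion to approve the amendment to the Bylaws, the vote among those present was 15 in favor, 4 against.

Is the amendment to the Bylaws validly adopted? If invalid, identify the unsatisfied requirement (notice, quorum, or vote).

Valid — all requirements satisfied.

Notice: 8 business days given; 8 required (8 ≥ 8). Satisfied.
Quorum: 19 present; quorum is 10. Satisfied.
Vote: the amendment to the Bylaws requires three-fourths of the entire Board of Directors (19). 3/4 of 19 = 14.25, rounded up to 15, so 15 affirmative votes are needed; 15 voted in favor. Satisfied.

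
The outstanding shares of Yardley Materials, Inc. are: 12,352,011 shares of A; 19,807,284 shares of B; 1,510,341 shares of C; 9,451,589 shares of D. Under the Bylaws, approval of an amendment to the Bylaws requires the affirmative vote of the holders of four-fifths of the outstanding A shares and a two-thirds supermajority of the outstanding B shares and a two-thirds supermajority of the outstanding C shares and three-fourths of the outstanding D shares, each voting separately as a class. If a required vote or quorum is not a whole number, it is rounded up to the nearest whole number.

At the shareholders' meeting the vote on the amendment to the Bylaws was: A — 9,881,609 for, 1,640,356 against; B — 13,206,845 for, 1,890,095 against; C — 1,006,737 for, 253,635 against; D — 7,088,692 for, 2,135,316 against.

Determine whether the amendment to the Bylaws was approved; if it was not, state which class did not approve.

A: 4/5 of 12352011 = 9881608.80, rounded up to 9881609; 9,881,609 required, 9,881,609 in favor — approved.
B: 2/3 of 19807284 = 13204856; 13,204,856 required, 13,206,845 in favor — approved.
C: 2/3 of 1510341 = 1006894; 1,006,894 required, 1,006,737 in favor — not approved.
D: 3/4 of 9451589 = 7088691.75, rounded up to 7088692; 7,088,692 required, 7,088,692 in favor — approved.

Not approved — the C shares did not give the required vote.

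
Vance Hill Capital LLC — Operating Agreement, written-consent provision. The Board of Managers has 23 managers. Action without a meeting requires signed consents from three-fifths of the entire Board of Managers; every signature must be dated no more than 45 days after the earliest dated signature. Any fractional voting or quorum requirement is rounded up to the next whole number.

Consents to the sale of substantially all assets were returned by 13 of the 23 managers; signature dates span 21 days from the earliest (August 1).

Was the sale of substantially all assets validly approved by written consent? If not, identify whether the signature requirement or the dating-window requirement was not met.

Not effective — insufficient signatures.

Signatures required: three-fifths of 23 — 3/5 of 23 = 13.80, rounded up to 14, so 14 needed; 13 signed. Insufficient.
Dating window: the latest signature is 21 days after the earliest; the limit is 45 days. Within the window.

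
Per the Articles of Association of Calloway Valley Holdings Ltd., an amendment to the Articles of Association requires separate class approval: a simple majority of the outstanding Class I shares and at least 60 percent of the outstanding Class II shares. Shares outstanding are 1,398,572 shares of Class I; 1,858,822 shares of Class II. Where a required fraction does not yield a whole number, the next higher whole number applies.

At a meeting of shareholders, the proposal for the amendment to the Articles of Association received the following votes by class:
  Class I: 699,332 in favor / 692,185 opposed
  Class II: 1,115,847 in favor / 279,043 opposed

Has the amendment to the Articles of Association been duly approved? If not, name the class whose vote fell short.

Approved — every class gave the required vote.

Class I: a majority of 1398572 is 699287; 699,287 required, 699,332 in favor — approved.
Class II: 3/5 of 1858822 = 1115293.20, rounded up to 1115294; 1,115,294 required, 1,115,847 in favor — approved.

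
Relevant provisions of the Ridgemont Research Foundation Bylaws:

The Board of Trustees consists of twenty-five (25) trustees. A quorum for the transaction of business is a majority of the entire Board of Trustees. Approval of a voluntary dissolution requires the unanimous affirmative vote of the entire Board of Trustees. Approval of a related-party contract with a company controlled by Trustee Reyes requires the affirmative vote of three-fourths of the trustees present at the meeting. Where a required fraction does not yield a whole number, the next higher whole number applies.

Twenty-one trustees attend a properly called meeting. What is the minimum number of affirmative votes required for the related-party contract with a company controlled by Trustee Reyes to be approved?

The related-party contract with a company controlled by Trustee Reyes requires three-fourths of the trustees present (21).
3/4 of 21 = 15.75, rounded up to 16.

16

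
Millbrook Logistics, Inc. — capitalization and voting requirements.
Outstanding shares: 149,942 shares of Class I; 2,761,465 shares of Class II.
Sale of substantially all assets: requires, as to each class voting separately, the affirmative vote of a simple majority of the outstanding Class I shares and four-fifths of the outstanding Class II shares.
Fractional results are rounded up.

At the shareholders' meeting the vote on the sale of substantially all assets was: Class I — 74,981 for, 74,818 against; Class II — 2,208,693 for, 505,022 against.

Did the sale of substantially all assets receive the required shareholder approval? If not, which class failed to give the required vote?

Class I: a majority of 149942 is 74972; 74,972 required, 74,981 in favor — approved.
Class II: 4/5 of 2761465 = 2209172; 2,209,172 required, 2,208,693 in favor — not approved.

Not approved — the Class II shares did not give the required vote.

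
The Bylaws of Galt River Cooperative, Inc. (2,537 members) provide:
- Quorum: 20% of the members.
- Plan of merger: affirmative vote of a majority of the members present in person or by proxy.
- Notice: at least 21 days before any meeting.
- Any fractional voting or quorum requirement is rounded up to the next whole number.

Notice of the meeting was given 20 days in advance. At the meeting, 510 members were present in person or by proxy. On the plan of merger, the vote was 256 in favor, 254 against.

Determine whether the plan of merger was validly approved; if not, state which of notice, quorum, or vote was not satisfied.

Invalid — notice requirement not satisfied.

Notice: 20 days given; 21 required. Not satisfied.
Quorum: 20% of 2,537 = 507.40, rounded up to 508; 510 present. Satisfied.
Vote: requires a majority of those present (510); a majority of 510 is 256, so 256 needed; 256 in favor. Satisfied.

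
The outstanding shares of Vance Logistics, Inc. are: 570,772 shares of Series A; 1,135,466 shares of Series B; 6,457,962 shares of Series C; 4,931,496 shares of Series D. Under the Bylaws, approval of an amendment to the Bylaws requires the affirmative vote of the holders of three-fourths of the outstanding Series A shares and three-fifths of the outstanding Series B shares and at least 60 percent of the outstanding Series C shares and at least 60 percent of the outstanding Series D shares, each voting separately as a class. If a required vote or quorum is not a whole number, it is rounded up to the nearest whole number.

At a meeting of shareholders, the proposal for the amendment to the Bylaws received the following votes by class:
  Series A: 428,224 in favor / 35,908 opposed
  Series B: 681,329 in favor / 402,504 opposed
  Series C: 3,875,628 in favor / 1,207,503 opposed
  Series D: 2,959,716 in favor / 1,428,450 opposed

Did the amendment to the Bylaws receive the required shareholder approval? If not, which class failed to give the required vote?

Series A: 3/4 of 570772 = 428079; 428,079 required, 428,224 in favor — approved.
Series B: 3/5 of 1135466 = 681279.60, rounded up to 681280; 681,280 required, 681,329 in favor — approved.
Series C: 3/5 of 6457962 = 3874777.20, rounded up to 3874778; 3,874,778 required, 3,875,628 in favor — approved.
Series D: 3/5 of 4931496 = 2958897.60, rounded up to 2958898; 2,958,898 required, 2,959,716 in favor — approved.

Approved — every class gave the required vote.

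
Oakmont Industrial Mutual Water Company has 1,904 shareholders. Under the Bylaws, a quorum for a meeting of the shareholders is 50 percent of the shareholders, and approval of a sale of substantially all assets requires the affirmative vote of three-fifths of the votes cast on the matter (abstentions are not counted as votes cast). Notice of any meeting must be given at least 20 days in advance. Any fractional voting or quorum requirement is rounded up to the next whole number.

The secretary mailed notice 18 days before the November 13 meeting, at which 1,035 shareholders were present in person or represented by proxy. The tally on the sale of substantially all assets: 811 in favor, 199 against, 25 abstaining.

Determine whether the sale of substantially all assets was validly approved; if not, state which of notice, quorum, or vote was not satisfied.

Invalid — notice requirement not satisfied.

Notice: 18 days given; 20 required. Not satisfied.
Quorum: 50% of 1,904 = 952; 1,035 present. Satisfied.
Vote: requires three-fifths of the votes cast (1,035 − 25 abstaining = 1,010); 3/5 of 1010 = 606, so 606 needed; 811 in favor. Satisfied.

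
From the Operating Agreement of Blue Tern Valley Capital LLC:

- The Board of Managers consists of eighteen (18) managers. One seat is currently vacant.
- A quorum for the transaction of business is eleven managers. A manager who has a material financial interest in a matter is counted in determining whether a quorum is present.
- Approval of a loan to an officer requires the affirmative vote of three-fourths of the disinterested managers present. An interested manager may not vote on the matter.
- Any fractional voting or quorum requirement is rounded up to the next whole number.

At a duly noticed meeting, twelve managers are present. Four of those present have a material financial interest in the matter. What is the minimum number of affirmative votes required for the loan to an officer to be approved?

6

The loan to an officer requires three-fourths of the disinterested managers present (12 − 4 = 8).
3/4 of 8 = 6.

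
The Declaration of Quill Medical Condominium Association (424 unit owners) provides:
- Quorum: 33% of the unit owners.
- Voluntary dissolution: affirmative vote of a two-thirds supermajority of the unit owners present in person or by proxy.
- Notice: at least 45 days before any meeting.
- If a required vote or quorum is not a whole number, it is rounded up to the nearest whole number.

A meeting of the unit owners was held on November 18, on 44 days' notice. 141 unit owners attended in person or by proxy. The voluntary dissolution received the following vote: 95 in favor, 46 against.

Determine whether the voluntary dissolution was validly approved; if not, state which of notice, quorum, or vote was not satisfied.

Notice: 44 days given; 45 required. Not satisfied.
Quorum: 33% of 424 = 139.92, rounded up to 140; 141 present. Satisfied.
Vote: requires two-thirds of those present (141); 2/3 of 141 = 94, so 94 needed; 95 in favor. Satisfied.

Invalid — notice requirement not satisfied.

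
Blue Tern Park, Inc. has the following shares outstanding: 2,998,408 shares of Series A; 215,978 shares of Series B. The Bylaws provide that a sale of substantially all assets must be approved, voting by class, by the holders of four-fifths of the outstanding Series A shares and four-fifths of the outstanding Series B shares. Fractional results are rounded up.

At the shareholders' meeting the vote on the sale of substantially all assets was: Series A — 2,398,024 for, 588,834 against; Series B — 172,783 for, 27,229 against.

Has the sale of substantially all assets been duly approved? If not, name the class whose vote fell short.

Not approved — the Series A shares did not give the required vote.

Series A: 4/5 of 2998408 = 2398726.40, rounded up to 2398727; 2,398,727 required, 2,398,024 in favor — not approved.
Series B: 4/5 of 215978 = 172782.40, rounded up to 172783; 172,783 required, 172,783 in favor — approved.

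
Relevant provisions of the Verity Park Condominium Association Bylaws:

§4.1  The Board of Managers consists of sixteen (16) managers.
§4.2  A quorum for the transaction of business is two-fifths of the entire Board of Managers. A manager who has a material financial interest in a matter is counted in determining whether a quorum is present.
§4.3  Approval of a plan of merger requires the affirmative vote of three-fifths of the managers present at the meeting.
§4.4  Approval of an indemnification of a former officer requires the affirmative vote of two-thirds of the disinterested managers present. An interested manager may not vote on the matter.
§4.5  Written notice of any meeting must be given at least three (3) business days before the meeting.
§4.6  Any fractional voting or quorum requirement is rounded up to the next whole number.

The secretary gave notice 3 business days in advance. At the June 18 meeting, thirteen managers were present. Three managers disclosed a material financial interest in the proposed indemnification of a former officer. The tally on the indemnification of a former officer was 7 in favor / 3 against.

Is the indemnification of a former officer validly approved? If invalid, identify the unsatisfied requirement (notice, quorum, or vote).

Valid — all requirements satisfied.

Notice: 3 business days given; 3 required (3 ≥ 3). Satisfied.
Quorum: 13 present (interested managers count toward quorum); quorum is 7. Satisfied.
Vote: the indemnification of a former officer requires two-thirds of the disinterested managers present (13 − 3 = 10). 2/3 of 10 = 6.67, rounded up to 7, so 7 affirmative votes are needed; 7 voted in favor. Satisfied.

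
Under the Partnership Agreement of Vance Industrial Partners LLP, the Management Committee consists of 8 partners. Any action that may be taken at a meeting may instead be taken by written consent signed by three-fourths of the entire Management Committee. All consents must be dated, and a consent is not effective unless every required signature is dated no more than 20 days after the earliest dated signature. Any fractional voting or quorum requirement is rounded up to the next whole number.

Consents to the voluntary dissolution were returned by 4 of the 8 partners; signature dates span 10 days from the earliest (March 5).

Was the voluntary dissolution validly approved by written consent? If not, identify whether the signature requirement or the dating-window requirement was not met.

Signatures required: three-fourths of 8 — 3/4 of 8 = 6, so 6 needed; 4 signed. Insufficient.
Dating window: the latest signature is 10 days after the earliest; the limit is 20 days. Within the window.

Not effective — insufficient signatures.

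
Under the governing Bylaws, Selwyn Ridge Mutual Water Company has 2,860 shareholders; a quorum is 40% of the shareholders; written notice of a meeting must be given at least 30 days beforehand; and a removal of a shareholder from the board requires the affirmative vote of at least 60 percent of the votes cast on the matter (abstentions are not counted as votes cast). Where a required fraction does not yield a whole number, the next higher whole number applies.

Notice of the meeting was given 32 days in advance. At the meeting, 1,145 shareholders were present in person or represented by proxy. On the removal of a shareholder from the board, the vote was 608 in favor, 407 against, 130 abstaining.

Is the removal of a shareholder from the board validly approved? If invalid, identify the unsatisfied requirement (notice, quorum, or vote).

Notice: 32 days given; 30 required. Satisfied.
Quorum: 40% of 2,860 = 1,144; 1,145 present. Satisfied.
Vote: requires three-fifths of the votes cast (1,145 − 130 abstaining = 1,015); 3/5 of 1015 = 609, so 609 needed; 608 in favor. Not satisfied.

Invalid — vote requirement not satisfied.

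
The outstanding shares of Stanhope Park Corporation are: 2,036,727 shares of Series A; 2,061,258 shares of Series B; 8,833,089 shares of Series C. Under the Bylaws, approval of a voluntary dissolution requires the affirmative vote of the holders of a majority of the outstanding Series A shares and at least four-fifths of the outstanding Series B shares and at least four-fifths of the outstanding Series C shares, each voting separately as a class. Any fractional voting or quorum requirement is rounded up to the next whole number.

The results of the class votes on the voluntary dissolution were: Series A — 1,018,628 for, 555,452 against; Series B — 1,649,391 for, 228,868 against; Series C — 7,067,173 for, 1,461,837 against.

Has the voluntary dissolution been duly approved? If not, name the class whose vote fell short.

Series A: a majority of 2036727 is 1018364; 1,018,364 required, 1,018,628 in favor — approved.
Series B: 4/5 of 2061258 = 1649006.40, rounded up to 1649007; 1,649,007 required, 1,649,391 in favor — approved.
Series C: 4/5 of 8833089 = 7066471.20, rounded up to 7066472; 7,066,472 required, 7,067,173 in favor — approved.

Approved — every class gave the required vote.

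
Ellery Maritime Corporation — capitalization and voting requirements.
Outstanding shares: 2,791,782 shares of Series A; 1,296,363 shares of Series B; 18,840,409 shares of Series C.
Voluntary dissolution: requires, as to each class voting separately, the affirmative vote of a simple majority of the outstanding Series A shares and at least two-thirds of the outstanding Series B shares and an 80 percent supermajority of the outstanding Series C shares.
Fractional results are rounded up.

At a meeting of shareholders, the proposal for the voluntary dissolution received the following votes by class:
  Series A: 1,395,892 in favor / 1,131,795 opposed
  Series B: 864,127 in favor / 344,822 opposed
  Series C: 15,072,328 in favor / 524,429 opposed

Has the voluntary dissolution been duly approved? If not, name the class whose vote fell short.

Series A: a majority of 2791782 is 1395892; 1,395,892 required, 1,395,892 in favor — approved.
Series B: 2/3 of 1296363 = 864242; 864,242 required, 864,127 in favor — not approved.
Series C: 4/5 of 18840409 = 15072327.20, rounded up to 15072328; 15,072,328 required, 15,072,328 in favor — approved.

Not approved — the Series B shares did not give the required vote.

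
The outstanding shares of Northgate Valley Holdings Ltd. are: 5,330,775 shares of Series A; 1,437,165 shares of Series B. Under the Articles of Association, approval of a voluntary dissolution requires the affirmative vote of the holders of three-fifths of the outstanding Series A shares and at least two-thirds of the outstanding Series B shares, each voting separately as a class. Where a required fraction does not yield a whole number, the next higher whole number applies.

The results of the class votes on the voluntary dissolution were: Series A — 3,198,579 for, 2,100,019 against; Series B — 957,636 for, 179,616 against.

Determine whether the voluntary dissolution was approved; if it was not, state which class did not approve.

Not approved — the Series B shares did not give the required vote.

Series A: 3/5 of 5330775 = 3198465; 3,198,465 required, 3,198,579 in favor — approved.
Series B: 2/3 of 1437165 = 958110; 958,110 required, 957,636 in favor — not approved.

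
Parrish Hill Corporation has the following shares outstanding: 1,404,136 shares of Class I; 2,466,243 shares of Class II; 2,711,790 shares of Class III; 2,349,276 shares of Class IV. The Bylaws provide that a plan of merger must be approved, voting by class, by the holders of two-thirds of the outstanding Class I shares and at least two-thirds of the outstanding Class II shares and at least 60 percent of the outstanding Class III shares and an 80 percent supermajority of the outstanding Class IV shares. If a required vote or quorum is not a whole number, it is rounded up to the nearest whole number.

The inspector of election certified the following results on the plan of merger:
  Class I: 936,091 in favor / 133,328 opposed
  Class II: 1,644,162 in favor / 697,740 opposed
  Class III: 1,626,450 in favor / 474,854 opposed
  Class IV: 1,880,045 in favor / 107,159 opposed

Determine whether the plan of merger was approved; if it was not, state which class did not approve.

Not approved — the Class III shares did not give the required vote.

Class I: 2/3 of 1404136 = 936090.67, rounded up to 936091; 936,091 required, 936,091 in favor — approved.
Class II: 2/3 of 2466243 = 1644162; 1,644,162 required, 1,644,162 in favor — approved.
Class III: 3/5 of 2711790 = 1627074; 1,627,074 required, 1,626,450 in favor — not approved.
Class IV: 4/5 of 2349276 = 1879420.80, rounded up to 1879421; 1,879,421 required, 1,880,045 in favor — approved.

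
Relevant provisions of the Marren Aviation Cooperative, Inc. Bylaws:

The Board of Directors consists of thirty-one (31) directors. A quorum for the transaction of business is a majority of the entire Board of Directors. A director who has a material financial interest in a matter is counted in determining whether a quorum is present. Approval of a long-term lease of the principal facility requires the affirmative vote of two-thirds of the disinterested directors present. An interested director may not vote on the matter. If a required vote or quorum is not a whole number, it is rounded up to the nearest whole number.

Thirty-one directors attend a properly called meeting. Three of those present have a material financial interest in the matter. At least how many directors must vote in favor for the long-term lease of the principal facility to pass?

19

The long-term lease of the principal facility requires two-thirds of the disinterested directors present (31 − 3 = 28).
2/3 of 28 = 18.67, rounded up to 19.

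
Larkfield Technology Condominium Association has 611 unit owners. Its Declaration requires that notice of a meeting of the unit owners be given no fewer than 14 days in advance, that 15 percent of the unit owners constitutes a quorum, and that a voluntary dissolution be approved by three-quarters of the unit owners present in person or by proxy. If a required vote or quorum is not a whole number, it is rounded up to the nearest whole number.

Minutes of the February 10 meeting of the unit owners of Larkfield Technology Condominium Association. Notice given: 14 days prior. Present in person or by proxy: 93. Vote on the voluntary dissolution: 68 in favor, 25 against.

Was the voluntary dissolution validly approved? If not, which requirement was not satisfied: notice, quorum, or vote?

Invalid — vote requirement not satisfied.

Notice: 14 days given; 14 required. Satisfied.
Quorum: 15% of 611 = 91.65, rounded up to 92; 93 present. Satisfied.
Vote: requires three-fourths of those present (93); 3/4 of 93 = 69.75, rounded up to 70, so 70 needed; 68 in favor. Not satisfied.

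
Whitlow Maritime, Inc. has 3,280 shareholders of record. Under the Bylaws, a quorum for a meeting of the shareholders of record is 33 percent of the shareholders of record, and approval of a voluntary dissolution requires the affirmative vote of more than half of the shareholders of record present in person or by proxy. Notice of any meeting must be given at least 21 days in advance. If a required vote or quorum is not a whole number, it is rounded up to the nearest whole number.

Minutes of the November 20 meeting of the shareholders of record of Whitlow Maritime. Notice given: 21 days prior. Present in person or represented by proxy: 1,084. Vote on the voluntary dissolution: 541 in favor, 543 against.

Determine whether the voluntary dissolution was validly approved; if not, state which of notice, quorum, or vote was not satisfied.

Invalid — vote requirement not satisfied.

Notice: 21 days given; 21 required. Satisfied.
Quorum: 33% of 3,280 = 1,082.40, rounded up to 1,083; 1,084 present. Satisfied.
Vote: requires a majority of those present (1,084); a majority of 1084 is 543, so 543 needed; 541 in favor. Not satisfied.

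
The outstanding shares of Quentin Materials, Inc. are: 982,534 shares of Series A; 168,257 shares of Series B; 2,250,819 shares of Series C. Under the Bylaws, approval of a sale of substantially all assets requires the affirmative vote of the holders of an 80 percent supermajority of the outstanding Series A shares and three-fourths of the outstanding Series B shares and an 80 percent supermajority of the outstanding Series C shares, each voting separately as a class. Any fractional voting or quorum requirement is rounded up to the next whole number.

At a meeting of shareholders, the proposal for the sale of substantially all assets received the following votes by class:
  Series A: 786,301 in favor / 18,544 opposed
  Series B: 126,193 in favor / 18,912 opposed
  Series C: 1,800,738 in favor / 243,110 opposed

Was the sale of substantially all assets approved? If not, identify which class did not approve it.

Approved — every class gave the required vote.

Series A: 4/5 of 982534 = 786027.20, rounded up to 786028; 786,028 required, 786,301 in favor — approved.
Series B: 3/4 of 168257 = 126192.75, rounded up to 126193; 126,193 required, 126,193 in favor — approved.
Series C: 4/5 of 2250819 = 1800655.20, rounded up to 1800656; 1,800,656 required, 1,800,738 in favor — approved.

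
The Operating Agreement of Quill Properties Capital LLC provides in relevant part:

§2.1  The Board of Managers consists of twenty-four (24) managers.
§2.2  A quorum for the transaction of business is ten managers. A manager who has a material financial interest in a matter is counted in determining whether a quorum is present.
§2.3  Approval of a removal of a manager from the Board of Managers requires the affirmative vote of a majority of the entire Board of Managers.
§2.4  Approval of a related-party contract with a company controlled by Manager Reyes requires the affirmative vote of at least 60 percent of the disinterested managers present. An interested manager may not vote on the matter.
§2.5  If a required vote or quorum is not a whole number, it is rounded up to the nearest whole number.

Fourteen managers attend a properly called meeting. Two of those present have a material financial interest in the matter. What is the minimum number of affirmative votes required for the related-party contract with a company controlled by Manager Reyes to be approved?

8

The related-party contract with a company controlled by Manager Reyes requires three-fifths of the disinterested managers present (14 − 2 = 12).
3/5 of 12 = 7.20, rounded up to 8.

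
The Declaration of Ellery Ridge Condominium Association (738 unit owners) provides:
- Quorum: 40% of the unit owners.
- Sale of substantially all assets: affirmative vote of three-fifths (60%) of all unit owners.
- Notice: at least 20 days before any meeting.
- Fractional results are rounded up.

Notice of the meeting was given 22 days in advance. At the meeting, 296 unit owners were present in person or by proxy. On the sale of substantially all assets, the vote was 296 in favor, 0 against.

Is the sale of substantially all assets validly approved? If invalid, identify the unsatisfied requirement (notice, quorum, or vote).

Invalid — vote requirement not satisfied.

Notice: 22 days given; 20 required. Satisfied.
Quorum: 40% of 738 = 295.20, rounded up to 296; 296 present. Satisfied.
Vote: requires three-fifths of all unit owners (738); 3/5 of 738 = 442.80, rounded up to 443, so 443 needed; 296 in favor. Not satisfied.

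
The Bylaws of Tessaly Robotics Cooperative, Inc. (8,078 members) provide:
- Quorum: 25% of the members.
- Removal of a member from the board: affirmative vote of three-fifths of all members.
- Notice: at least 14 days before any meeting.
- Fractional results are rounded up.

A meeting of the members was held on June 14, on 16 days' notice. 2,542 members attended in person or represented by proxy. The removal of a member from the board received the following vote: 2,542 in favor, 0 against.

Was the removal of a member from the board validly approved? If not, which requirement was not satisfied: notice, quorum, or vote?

Notice: 16 days given; 14 required. Satisfied.
Quorum: 25% of 8,078 = 2,019.50, rounded up to 2,020; 2,542 present. Satisfied.
Vote: requires three-fifths of all members (8,078); 3/5 of 8078 = 4846.80, rounded up to 4847, so 4,847 needed; 2,542 in favor. Not satisfied.

Invalid — vote requirement not satisfied.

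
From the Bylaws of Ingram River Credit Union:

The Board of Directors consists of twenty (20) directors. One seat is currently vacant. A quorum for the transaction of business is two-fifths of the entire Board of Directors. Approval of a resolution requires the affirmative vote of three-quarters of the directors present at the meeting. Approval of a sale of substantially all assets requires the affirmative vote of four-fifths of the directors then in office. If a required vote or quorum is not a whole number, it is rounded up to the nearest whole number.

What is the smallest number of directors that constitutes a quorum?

2/5 of 20 = 8.

8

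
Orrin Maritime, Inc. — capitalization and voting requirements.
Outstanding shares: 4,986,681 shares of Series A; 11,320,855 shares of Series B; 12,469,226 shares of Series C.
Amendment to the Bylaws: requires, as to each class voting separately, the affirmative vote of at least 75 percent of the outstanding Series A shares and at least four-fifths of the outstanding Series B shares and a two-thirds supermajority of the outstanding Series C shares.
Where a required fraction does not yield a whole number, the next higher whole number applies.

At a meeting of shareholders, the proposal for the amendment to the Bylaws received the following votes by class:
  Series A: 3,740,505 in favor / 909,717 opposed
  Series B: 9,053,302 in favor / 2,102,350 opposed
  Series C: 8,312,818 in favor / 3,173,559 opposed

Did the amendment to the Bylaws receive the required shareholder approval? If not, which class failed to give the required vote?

Series A: 3/4 of 4986681 = 3740010.75, rounded up to 3740011; 3,740,011 required, 3,740,505 in favor — approved.
Series B: 4/5 of 11320855 = 9056684; 9,056,684 required, 9,053,302 in favor — not approved.
Series C: 2/3 of 12469226 = 8312817.33, rounded up to 8312818; 8,312,818 required, 8,312,818 in favor — approved.

Not approved — the Series B shares did not give the required vote.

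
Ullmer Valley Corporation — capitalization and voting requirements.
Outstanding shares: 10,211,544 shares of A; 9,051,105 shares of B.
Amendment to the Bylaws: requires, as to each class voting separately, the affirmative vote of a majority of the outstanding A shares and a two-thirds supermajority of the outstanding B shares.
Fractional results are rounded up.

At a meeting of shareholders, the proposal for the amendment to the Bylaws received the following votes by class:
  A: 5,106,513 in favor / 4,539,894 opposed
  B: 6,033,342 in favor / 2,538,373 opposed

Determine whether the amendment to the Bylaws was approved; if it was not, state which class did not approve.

A: a majority of 10211544 is 5105773; 5,105,773 required, 5,106,513 in favor — approved.
B: 2/3 of 9051105 = 6034070; 6,034,070 required, 6,033,342 in favor — not approved.

Not approved — the B shares did not give the required vote.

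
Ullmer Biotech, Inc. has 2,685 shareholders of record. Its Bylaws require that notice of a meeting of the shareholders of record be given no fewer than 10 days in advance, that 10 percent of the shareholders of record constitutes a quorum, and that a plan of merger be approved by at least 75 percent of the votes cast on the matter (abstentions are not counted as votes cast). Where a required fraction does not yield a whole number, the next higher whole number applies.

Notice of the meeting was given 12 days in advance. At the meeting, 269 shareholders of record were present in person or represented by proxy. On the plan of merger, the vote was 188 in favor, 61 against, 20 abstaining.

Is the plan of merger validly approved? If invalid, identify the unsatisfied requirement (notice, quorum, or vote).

Valid — all requirements satisfied.

Notice: 12 days given; 10 required. Satisfied.
Quorum: 10% of 2,685 = 268.50, rounded up to 269; 269 present. Satisfied.
Vote: requires three-fourths of the votes cast (269 − 20 abstaining = 249); 3/4 of 249 = 186.75, rounded up to 187, so 187 needed; 188 in favor. Satisfied.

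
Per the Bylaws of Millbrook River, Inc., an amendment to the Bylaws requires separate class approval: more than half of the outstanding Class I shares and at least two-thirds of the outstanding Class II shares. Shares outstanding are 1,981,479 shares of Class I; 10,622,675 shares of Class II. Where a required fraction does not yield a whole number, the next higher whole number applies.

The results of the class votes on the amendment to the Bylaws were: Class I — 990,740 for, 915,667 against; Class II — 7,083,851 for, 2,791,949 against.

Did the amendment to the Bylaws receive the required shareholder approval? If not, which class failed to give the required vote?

Approved — every class gave the required vote.

Class I: a majority of 1981479 is 990740; 990,740 required, 990,740 in favor — approved.
Class II: 2/3 of 10622675 = 7081783.33, rounded up to 7081784; 7,081,784 required, 7,083,851 in favor — approved.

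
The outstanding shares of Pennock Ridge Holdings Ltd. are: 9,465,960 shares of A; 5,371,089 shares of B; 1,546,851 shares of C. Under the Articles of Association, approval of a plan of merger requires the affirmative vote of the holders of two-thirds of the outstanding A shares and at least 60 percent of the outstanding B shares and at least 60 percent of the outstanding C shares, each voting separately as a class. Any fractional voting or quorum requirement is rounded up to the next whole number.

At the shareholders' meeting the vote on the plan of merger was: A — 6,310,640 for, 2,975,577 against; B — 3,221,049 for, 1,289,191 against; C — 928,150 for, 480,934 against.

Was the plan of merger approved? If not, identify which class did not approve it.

A: 2/3 of 9465960 = 6310640; 6,310,640 required, 6,310,640 in favor — approved.
B: 3/5 of 5371089 = 3222653.40, rounded up to 3222654; 3,222,654 required, 3,221,049 in favor — not approved.
C: 3/5 of 1546851 = 928110.60, rounded up to 928111; 928,111 required, 928,150 in favor — approved.

Not approved — the B shares did not give the required vote.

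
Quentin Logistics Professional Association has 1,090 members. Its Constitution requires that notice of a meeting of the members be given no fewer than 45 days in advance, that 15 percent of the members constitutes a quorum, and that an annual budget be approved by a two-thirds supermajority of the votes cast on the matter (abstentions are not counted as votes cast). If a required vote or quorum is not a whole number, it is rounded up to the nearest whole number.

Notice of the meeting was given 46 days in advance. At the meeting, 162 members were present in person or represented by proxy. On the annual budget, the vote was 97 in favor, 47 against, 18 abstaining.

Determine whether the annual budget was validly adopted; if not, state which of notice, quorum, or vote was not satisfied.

Invalid — quorum requirement not satisfied.

Notice: 46 days given; 45 required. Satisfied.
Quorum: 15% of 1,090 = 163.50, rounded up to 164; 162 present. Not satisfied.
Vote: requires two-thirds of the votes cast (162 − 18 abstaining = 144); 2/3 of 144 = 96, so 96 needed; 97 in favor. Satisfied.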